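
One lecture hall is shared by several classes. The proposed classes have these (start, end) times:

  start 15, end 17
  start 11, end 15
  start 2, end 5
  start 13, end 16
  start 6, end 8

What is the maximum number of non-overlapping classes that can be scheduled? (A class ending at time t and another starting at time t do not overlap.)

Order by finish time; keep every interval that doesn't clash with the previous kept one.
By end time: (2,5), (6,8), (11,15), (13,16), (15,17).
Pick (2,5); next start ≥ 5 → (6,8); next start ≥ 8 → (11,15); next start ≥ 15 → (15,17).
Selected 4 classes.

4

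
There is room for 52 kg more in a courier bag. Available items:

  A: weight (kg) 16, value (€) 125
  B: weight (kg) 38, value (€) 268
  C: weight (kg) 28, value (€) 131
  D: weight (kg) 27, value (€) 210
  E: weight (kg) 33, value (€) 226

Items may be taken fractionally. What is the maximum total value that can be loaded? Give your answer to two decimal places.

398.47

Greedy by value/weight ratio, highest first.
Ratios (sorted): A 7.81, D 7.78, B 7.05, E 6.85, C 4.68
take A (16 @ 125); take D (27 @ 210); take 9/38 of B → 63.47. Capacity used 52/52.
Total value = 398.47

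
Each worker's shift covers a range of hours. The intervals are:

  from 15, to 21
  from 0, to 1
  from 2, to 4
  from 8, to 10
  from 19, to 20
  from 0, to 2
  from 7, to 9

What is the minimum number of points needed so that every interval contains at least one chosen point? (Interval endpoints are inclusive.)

4

Sorted: [0,1] [0,2] [2,4] [7,9] [8,10] [19,20] [15,21]
{[0,1],[0,2]} hit by 1; {[2,4]} hit by 4; {[7,9],[8,10]} hit by 9; {[19,20],[15,21]} hit by 20.
Points: 1, 4, 9, 20 (4 total).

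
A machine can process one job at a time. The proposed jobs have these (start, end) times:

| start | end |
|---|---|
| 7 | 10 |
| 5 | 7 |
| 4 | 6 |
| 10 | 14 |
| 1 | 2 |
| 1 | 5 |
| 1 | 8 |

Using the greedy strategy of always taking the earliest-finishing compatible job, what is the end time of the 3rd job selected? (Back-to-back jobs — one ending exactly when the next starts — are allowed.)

Order by finish time; keep every interval that doesn't clash with the previous kept one.
Sorted by end: (1,2)  (1,5)  (4,6)  (5,7)  (1,8)  (7,10)  (10,14)
take (1,2); skip (1,5); take (4,6); skip (1,8); take (7,10); take (10,14).
Selected: (1,2) (4,6) (7,10) (10,14)

10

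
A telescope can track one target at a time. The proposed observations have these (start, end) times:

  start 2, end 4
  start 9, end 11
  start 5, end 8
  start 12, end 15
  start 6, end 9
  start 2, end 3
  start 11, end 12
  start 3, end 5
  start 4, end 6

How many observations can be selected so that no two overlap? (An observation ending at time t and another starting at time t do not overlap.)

By end time: (2,3), (2,4), (3,5), (4,6), (5,8), (6,9), (9,11), (11,12), (12,15).
Pick (2,3); next start ≥ 3 → (3,5); next start ≥ 5 → (5,8); next start ≥ 8 → (9,11); next start ≥ 11 → (11,12); next start ≥ 12 → (12,15).
Selected 6 observations.

6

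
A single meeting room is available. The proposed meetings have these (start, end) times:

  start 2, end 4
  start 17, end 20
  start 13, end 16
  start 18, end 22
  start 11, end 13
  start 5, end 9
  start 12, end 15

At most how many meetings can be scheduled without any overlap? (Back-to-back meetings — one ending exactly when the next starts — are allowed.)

5

By end time: (2,4), (5,9), (11,13), (12,15), (13,16), (17,20), (18,22).
Pick (2,4); next start ≥ 4 → (5,9); next start ≥ 9 → (11,13); next start ≥ 13 → (13,16); next start ≥ 16 → (17,20).
Selected 5 meetings.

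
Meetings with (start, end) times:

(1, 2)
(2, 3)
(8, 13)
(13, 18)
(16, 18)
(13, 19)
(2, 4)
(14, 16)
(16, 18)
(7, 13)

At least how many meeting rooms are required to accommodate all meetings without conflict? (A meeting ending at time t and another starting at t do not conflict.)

The answer is the maximum number of intervals overlapping at any instant.
starts: [1, 2, 2, 7, 8, 13, 13, 14, 16, 16]
ends:   [2, 3, 4, 13, 13, 16, 18, 18, 18, 19]
s1→1 e2→0 s2→1 s2→2 e3→1 e4→0 s7→1 s8→2 e13→1 e13→0 s13→1 s13→2 s14→3 e16→2 s16→3 s16→4  — peak 4.

4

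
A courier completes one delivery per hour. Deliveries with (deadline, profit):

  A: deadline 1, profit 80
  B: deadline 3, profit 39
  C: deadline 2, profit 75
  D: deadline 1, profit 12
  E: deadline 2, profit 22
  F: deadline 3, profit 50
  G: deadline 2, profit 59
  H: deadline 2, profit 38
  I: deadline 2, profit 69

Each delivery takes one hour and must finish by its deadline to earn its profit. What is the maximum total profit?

205

Profit order: A=80 C=75 I=69 G=59 F=50 B=39 H=38 E=22 D=12
Assign: A→slot 1, C→slot 2, I skipped, G skipped, F→slot 3, B skipped, H skipped, E skipped, D skipped.
Slots: [1:A] [2:C] [3:F]
Profit = 80 + 75 + 50 = 205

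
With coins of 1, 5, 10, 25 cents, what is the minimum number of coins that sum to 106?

6

Greedy: take as many of the largest coin as possible, then repeat with the remainder.
106 − 4×25→6 − 1×5→1 − 1×1→0
Total coins = 4 + 1 + 1 = 6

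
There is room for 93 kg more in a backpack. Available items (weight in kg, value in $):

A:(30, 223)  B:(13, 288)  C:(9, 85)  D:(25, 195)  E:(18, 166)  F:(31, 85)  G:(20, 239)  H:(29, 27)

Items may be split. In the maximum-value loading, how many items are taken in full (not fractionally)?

5

Order: B (288/13=22.15) > G (239/20=11.95) > C (85/9=9.44) > E (166/18=9.22) > D (195/25=7.80) > A (223/30=7.43) > F (85/31=2.74) > H (27/29=0.93)
Fill: take B (13 @ 288) → take G (20 @ 239) → take C (9 @ 85) → take E (18 @ 166) → take D (25 @ 195) → take 8/30 of A → 59.47; 93/93 used.
5 item(s) taken whole; one partial (take 8/30 of A).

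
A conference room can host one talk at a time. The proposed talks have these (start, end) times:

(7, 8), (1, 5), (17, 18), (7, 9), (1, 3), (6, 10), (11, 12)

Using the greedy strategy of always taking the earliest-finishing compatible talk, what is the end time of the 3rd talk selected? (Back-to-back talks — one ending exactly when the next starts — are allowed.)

Order by finish time; keep every interval that doesn't clash with the previous kept one.
Sorted by end: (1,3)  (1,5)  (7,8)  (7,9)  (6,10)  (11,12)  (17,18)
take (1,3); take (7,8); take (11,12); take (17,18).
Selected: (1,3) (7,8) (11,12) (17,18)

12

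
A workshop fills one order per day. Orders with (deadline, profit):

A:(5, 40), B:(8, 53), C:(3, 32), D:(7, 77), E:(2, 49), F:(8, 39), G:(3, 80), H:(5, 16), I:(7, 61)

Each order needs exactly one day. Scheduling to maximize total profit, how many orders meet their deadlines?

Take jobs in profit order; each goes to the latest open slot no later than its deadline.
Profit order: G=80 D=77 I=61 B=53 E=49 A=40 F=39 C=32 H=16
Assign: G→slot 3, D→slot 7, I→slot 6, B→slot 8, E→slot 2, A→slot 5, F→slot 4, C→slot 1, H skipped.
Slots: [1:C] [2:E] [3:G] [4:F] [5:A] [6:I] [7:D] [8:B]
8 of 9 scheduled.

8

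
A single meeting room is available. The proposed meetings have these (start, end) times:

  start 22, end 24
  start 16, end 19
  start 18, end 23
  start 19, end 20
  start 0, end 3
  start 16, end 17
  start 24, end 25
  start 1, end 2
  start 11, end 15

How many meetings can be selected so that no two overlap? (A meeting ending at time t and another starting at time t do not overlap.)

6

Greedy by earliest finish: after sorting by end time, pick each interval compatible with the last pick.
Sorted by end: (1,2)  (0,3)  (11,15)  (16,17)  (16,19)  (19,20)  (18,23)  (22,24)  (24,25)
take (1,2); take (11,15); take (16,17); take (19,20); skip (18,23); take (22,24); take (24,25).
Selected 6 meetings.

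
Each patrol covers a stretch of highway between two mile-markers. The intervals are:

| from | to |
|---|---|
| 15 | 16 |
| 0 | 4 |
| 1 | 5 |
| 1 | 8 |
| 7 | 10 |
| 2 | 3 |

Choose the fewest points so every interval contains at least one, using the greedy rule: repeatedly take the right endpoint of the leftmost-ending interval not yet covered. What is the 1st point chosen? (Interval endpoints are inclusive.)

3

Sort by right endpoint; whenever an interval is uncovered, place a point at its right end.
By right end: [2,3]  [0,4]  [1,5]  [1,8]  [7,10]  [15,16]
[2,3] uncovered → point at 3; [7,10] uncovered → point at 10; [15,16] uncovered → point at 16.
Points: 3, 10, 16 (3 total).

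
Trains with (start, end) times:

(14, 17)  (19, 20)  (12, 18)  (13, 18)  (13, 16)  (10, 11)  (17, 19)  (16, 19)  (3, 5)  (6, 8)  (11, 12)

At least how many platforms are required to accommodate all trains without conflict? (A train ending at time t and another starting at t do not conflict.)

Count concurrent intervals with a sweep; the peak is the room count.
Events (time:±→running): 3:+→1 5:-→0 6:+→1 8:-→0 10:+→1 11:-→0 11:+→1 12:-→0 12:+→1 13:+→2 13:+→3 14:+→4 … peak 4.

4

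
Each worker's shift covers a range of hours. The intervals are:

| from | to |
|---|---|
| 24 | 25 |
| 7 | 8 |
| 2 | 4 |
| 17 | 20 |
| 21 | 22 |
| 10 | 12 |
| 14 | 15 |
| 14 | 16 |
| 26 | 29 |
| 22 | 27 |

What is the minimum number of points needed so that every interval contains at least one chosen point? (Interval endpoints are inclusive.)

8

By right end: [2,4]  [7,8]  [10,12]  [14,15]  [14,16]  [17,20]  [21,22]  [24,25]  [22,27]  [26,29]
[2,4] uncovered → point at 4; [7,8] uncovered → point at 8; [10,12] uncovered → point at 12; [14,15] uncovered → point at 15; [17,20] uncovered → point at 20; [21,22] uncovered → point at 22; [24,25] uncovered → point at 25; [26,29] uncovered → point at 29.
Points: 4, 8, 12, 15, 20, 22, 25, 29 (8 total).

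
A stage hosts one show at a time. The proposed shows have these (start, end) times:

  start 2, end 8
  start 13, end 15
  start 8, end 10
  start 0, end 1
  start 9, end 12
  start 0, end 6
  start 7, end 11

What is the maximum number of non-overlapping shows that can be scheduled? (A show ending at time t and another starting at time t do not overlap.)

4

By end time: (0,1), (0,6), (2,8), (8,10), (7,11), (9,12), (13,15).
Pick (0,1); next start ≥ 1 → (2,8); next start ≥ 8 → (8,10); next start ≥ 10 → (13,15).
Selected 4 shows.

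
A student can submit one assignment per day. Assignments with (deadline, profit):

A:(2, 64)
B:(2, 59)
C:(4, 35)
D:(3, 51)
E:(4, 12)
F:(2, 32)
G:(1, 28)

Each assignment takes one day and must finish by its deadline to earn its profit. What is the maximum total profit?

Profit order: A=64 B=59 D=51 C=35 F=32 G=28 E=12
Assign: A→slot 2, B→slot 1, D→slot 3, C→slot 4, F skipped, G skipped, E skipped.
Slots: [1:B] [2:A] [3:D] [4:C]
Profit = 59 + 64 + 51 + 35 = 209

209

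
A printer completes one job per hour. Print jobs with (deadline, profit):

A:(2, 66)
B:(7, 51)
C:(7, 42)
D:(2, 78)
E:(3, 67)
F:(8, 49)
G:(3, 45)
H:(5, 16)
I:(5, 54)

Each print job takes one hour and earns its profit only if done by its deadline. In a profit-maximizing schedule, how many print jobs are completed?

Take jobs in profit order; each goes to the latest open slot no later than its deadline.
By profit: D(d2,78), E(d3,67), A(d2,66), I(d5,54), B(d7,51), F(d8,49), G(d3,45), C(d7,42), H(d5,16)
D→slot 2; E→slot 3; A→slot 1; I→slot 5; B→slot 7; F→slot 8; G skipped; C→slot 6; H→slot 4.
8 of 9 scheduled.

8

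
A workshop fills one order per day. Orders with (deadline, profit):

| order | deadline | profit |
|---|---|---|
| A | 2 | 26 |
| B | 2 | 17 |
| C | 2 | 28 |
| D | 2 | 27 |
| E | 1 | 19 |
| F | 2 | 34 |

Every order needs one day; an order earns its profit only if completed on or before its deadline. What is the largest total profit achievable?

62

By profit: F(d2,34), C(d2,28), D(d2,27), A(d2,26), E(d1,19), B(d2,17)
F→slot 2; C→slot 1; D skipped; A skipped; E skipped; B skipped.
Profit = 28 + 34 = 62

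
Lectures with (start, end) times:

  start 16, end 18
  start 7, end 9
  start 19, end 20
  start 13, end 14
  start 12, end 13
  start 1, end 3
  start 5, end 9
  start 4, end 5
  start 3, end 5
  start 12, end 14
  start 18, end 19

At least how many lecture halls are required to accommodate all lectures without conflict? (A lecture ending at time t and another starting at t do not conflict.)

2

Count concurrent intervals with a sweep; the peak is the room count.
starts: [1, 3, 4, 5, 7, 12, 12, 13, 16, 18, 19]
ends:   [3, 5, 5, 9, 9, 13, 14, 14, 18, 19, 20]
s1→1 e3→0 s3→1 s4→2  — peak 2.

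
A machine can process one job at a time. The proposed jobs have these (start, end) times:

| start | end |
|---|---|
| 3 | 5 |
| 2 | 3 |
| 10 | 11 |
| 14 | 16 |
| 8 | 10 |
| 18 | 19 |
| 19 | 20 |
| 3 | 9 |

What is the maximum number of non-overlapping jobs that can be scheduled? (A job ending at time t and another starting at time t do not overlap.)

By end time: (2,3), (3,5), (3,9), (8,10), (10,11), (14,16), (18,19), (19,20).
Pick (2,3); next start ≥ 3 → (3,5); next start ≥ 5 → (8,10); next start ≥ 10 → (10,11); next start ≥ 11 → (14,16); next start ≥ 16 → (18,19); next start ≥ 19 → (19,20).
Selected 7 jobs.

7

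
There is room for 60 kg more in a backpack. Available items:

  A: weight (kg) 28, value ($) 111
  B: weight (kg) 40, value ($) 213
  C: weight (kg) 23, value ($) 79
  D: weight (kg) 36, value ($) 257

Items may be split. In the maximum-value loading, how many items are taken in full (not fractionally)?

1

Sort by value per unit weight and fill in that order.
Order: D (257/36=7.14) > B (213/40=5.33) > A (111/28=3.96) > C (79/23=3.43)
Fill: take D (36 @ 257) → take 24/40 of B → 127.80; 60/60 used.
1 item(s) taken whole; one partial (take 24/40 of B).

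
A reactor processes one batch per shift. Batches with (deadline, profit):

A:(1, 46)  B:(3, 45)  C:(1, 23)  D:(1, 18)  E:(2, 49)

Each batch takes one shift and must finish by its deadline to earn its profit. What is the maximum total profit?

Sort by profit descending; place each in the latest free slot ≤ its deadline.
Profit order: E=49 A=46 B=45 C=23 D=18
Assign: E→slot 2, A→slot 1, B→slot 3, C skipped, D skipped.
Slots: [1:A] [2:E] [3:B]
Profit = 46 + 49 + 45 = 140

140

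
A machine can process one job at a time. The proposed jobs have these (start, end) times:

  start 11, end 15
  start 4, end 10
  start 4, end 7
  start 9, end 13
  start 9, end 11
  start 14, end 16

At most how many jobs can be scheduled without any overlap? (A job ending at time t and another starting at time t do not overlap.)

By end time: (4,7), (4,10), (9,11), (9,13), (11,15), (14,16).
Pick (4,7); next start ≥ 7 → (9,11); next start ≥ 11 → (11,15).
Selected 3 jobs.

3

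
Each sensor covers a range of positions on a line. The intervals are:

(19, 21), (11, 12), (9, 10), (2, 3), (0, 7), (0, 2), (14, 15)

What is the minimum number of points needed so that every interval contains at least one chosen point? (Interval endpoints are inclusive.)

5

By right end: [0,2]  [2,3]  [0,7]  [9,10]  [11,12]  [14,15]  [19,21]
[0,2] uncovered → point at 2; [9,10] uncovered → point at 10; [11,12] uncovered → point at 12; [14,15] uncovered → point at 15; [19,21] uncovered → point at 21.
Points: 2, 10, 12, 15, 21 (5 total).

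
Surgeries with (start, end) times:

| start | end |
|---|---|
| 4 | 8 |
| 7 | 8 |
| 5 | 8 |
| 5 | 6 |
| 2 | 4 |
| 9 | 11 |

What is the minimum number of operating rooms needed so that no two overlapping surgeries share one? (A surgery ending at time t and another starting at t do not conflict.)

The answer is the maximum number of intervals overlapping at any instant.
starts: [2, 4, 5, 5, 7, 9]
ends:   [4, 6, 8, 8, 8, 11]
s2→1 e4→0 s4→1 s5→2 s5→3  — peak 3.

3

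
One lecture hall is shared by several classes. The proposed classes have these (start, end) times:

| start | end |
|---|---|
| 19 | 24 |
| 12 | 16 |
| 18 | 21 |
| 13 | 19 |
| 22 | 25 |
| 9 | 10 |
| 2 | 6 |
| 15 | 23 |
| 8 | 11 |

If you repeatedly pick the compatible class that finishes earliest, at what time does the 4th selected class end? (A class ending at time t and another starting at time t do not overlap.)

21

Sorted by end: (2,6)  (9,10)  (8,11)  (12,16)  (13,19)  (18,21)  (15,23)  (19,24)  (22,25)
take (2,6); take (9,10); take (12,16); skip (13,19); take (18,21); skip (15,23); skip (19,24); take (22,25).
Selected: (2,6) (9,10) (12,16) (18,21) (22,25)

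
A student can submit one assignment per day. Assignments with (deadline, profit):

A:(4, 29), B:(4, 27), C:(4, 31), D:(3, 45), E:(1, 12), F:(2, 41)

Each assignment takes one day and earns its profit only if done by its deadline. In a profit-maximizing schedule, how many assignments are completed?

4

By profit: D(d3,45), F(d2,41), C(d4,31), A(d4,29), B(d4,27), E(d1,12)
D→slot 3; F→slot 2; C→slot 4; A→slot 1; B skipped; E skipped.
4 of 6 scheduled.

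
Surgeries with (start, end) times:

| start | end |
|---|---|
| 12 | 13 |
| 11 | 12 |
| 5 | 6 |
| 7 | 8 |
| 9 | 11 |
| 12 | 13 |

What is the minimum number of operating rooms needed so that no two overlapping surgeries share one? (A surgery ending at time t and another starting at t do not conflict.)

Count concurrent intervals with a sweep; the peak is the room count.
Events (time:±→running): 5:+→1 6:-→0 7:+→1 8:-→0 9:+→1 11:-→0 11:+→1 12:-→0 12:+→1 12:+→2 … peak 2.

2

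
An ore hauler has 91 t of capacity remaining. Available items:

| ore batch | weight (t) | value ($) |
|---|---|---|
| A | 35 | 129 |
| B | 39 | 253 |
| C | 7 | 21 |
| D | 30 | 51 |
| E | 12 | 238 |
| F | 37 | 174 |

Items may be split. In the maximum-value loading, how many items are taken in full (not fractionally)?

3

Order: E (238/12=19.83) > B (253/39=6.49) > F (174/37=4.70) > A (129/35=3.69) > C (21/7=3.00) > D (51/30=1.70)
Fill: take E (12 @ 238) → take B (39 @ 253) → take F (37 @ 174) → take 3/35 of A → 11.06; 91/91 used.
3 item(s) taken whole; one partial (take 3/35 of A).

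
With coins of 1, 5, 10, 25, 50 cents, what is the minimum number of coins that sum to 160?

160 = 3×50 + 1×10
Total coins = 3 + 1 = 4

4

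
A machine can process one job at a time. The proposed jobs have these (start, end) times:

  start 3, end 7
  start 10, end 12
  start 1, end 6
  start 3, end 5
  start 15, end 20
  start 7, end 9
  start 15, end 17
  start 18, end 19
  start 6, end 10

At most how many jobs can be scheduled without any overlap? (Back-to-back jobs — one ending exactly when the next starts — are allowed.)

Sorted by end: (3,5)  (1,6)  (3,7)  (7,9)  (6,10)  (10,12)  (15,17)  (18,19)  (15,20)
take (3,5); take (7,9); take (10,12); take (15,17); take (18,19).
Selected 5 jobs.

5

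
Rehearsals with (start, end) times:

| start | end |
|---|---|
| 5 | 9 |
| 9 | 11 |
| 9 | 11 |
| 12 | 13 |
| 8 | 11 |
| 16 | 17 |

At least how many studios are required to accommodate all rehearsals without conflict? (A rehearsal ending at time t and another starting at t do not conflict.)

starts: [5, 8, 9, 9, 12, 16]
ends:   [9, 11, 11, 11, 13, 17]
s5→1 s8→2 e9→1 s9→2 s9→3  — peak 3.

3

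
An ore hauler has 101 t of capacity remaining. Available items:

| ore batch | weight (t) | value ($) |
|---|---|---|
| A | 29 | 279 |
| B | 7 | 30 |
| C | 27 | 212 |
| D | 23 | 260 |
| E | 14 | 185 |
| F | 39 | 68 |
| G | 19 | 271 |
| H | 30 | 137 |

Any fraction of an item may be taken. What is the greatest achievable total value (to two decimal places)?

Order: G (271/19=14.26) > E (185/14=13.21) > D (260/23=11.30) > A (279/29=9.62) > C (212/27=7.85) > H (137/30=4.57) > B (30/7=4.29) > F (68/39=1.74)
Fill: take G (19 @ 271) → take E (14 @ 185) → take D (23 @ 260) → take A (29 @ 279) → take 16/27 of C → 125.63; 101/101 used.
Total value = 1120.63

1120.63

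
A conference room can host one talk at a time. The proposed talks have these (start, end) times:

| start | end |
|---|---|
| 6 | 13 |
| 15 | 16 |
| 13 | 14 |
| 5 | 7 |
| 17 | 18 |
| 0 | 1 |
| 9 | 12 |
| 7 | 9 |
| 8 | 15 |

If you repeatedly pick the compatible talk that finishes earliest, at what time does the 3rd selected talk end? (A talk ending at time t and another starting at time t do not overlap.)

9

Greedy by earliest finish: after sorting by end time, pick each interval compatible with the last pick.
By end time: (0,1), (5,7), (7,9), (9,12), (6,13), (13,14), (8,15), (15,16), (17,18).
Pick (0,1); next start ≥ 1 → (5,7); next start ≥ 7 → (7,9); next start ≥ 9 → (9,12); next start ≥ 12 → (13,14); next start ≥ 14 → (15,16); next start ≥ 16 → (17,18).
Selected: (0,1) (5,7) (7,9) (9,12) (13,14) (15,16) (17,18)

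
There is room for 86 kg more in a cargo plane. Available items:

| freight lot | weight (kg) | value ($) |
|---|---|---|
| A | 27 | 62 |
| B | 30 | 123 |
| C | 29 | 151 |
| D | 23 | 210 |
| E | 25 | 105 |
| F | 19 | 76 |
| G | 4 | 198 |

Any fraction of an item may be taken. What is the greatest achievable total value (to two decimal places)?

684.50

Sort by value per unit weight and fill in that order.
Ratios (sorted): G 49.50, D 9.13, C 5.21, E 4.20, B 4.10, F 4.00, A 2.30
take G (4 @ 198); take D (23 @ 210); take C (29 @ 151); take E (25 @ 105); take 5/30 of B → 20.50. Capacity used 86/86.
Total value = 684.50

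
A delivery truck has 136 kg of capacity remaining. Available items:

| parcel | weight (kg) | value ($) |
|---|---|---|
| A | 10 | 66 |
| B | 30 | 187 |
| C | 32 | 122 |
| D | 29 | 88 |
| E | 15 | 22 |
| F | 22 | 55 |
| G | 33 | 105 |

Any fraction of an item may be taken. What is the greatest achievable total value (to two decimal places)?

Order: A (66/10=6.60) > B (187/30=6.23) > C (122/32=3.81) > G (105/33=3.18) > D (88/29=3.03) > F (55/22=2.50) > E (22/15=1.47)
Fill: take A (10 @ 66) → take B (30 @ 187) → take C (32 @ 122) → take G (33 @ 105) → take D (29 @ 88) → take 2/22 of F → 5.00; 136/136 used.
Total value = 573.00

573.00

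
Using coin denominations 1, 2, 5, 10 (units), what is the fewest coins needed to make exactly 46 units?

46 − 4×10→6 − 1×5→1 − 1×1→0
Total coins = 4 + 1 + 1 = 6

6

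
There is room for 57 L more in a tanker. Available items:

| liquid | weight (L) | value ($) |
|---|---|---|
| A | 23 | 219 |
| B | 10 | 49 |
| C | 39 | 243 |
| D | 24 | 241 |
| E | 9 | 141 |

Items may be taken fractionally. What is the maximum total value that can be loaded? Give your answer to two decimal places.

Ratios (sorted): E 15.67, D 10.04, A 9.52, C 6.23, B 4.90
take E (9 @ 141); take D (24 @ 241); take A (23 @ 219); take 1/39 of C → 6.23. Capacity used 57/57.
Total value = 607.23

607.23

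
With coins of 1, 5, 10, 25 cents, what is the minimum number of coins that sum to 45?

3

Use the largest denomination that fits, subtract, and repeat.
45 − 1×25→20 − 2×10→0
Total coins = 1 + 2 = 3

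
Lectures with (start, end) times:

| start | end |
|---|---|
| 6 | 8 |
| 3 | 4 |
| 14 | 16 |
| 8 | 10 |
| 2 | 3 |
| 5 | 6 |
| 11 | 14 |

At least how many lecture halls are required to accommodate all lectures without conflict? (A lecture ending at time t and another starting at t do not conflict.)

The answer is the maximum number of intervals overlapping at any instant.
Events (time:±→running): 2:+→1 … peak 1.

1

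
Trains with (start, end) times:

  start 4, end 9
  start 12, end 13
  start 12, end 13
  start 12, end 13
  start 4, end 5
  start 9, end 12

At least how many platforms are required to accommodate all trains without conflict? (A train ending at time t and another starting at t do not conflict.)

3

Count concurrent intervals with a sweep; the peak is the room count.
Events (time:±→running): 4:+→1 4:+→2 5:-→1 9:-→0 9:+→1 12:-→0 12:+→1 12:+→2 12:+→3 … peak 3.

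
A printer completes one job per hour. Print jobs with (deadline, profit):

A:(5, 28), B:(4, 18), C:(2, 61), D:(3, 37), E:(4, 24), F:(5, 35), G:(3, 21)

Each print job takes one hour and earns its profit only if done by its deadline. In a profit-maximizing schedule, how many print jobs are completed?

Take jobs in profit order; each goes to the latest open slot no later than its deadline.
Profit order: C=61 D=37 F=35 A=28 E=24 G=21 B=18
Assign: C→slot 2, D→slot 3, F→slot 5, A→slot 4, E→slot 1, G skipped, B skipped.
Slots: [1:E] [2:C] [3:D] [4:A] [5:F]
5 of 7 scheduled.

5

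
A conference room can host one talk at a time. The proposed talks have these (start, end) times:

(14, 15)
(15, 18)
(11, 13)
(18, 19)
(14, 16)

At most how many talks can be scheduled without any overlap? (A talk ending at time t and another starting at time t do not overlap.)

4

Sort by end time and greedily take each interval whose start is ≥ the last chosen end.
By end time: (11,13), (14,15), (14,16), (15,18), (18,19).
Pick (11,13); next start ≥ 13 → (14,15); next start ≥ 15 → (15,18); next start ≥ 18 → (18,19).
Selected 4 talks.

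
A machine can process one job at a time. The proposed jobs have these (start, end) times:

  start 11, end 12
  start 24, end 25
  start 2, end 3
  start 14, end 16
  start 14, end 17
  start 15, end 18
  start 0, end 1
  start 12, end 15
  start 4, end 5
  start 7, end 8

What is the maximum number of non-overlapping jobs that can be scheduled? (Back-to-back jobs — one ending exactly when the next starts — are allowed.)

Sorted by end: (0,1)  (2,3)  (4,5)  (7,8)  (11,12)  (12,15)  (14,16)  (14,17)  (15,18)  (24,25)
take (0,1); take (2,3); take (4,5); take (7,8); take (11,12); take (12,15); skip (14,16); skip (14,17); take (15,18); take (24,25).
Selected 8 jobs.

8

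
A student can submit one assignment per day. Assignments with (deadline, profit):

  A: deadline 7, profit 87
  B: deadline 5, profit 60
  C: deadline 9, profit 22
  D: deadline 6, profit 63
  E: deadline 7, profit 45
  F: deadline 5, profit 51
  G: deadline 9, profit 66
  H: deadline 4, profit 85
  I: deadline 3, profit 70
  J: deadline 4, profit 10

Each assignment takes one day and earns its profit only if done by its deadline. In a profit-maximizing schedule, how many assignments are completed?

By profit: A(d7,87), H(d4,85), I(d3,70), G(d9,66), D(d6,63), B(d5,60), F(d5,51), E(d7,45), C(d9,22), J(d4,10)
A→slot 7; H→slot 4; I→slot 3; G→slot 9; D→slot 6; B→slot 5; F→slot 2; E→slot 1; C→slot 8; J skipped.
9 of 10 scheduled.

9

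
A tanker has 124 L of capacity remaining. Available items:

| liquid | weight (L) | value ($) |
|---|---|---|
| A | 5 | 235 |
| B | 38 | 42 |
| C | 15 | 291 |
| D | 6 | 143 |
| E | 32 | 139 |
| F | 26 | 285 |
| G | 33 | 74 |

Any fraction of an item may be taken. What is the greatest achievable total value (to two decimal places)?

Sort by value per unit weight and fill in that order.
Order: A (235/5=47.00) > D (143/6=23.83) > C (291/15=19.40) > F (285/26=10.96) > E (139/32=4.34) > G (74/33=2.24) > B (42/38=1.11)
Fill: take A (5 @ 235) → take D (6 @ 143) → take C (15 @ 291) → take F (26 @ 285) → take E (32 @ 139) → take G (33 @ 74) → take 7/38 of B → 7.74; 124/124 used.
Total value = 1174.74

1174.74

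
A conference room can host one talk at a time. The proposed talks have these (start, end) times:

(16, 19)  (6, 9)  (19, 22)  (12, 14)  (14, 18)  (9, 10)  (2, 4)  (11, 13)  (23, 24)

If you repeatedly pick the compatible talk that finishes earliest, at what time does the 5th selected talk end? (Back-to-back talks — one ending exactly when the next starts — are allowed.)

Greedy by earliest finish: after sorting by end time, pick each interval compatible with the last pick.
By end time: (2,4), (6,9), (9,10), (11,13), (12,14), (14,18), (16,19), (19,22), (23,24).
Pick (2,4); next start ≥ 4 → (6,9); next start ≥ 9 → (9,10); next start ≥ 10 → (11,13); next start ≥ 13 → (14,18); next start ≥ 18 → (19,22); next start ≥ 22 → (23,24).
Selected: (2,4) (6,9) (9,10) (11,13) (14,18) (19,22) (23,24)

18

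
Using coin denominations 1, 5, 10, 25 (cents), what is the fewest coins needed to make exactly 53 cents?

5

Use the largest denomination that fits, subtract, and repeat.
53 − 2×25→3 − 3×1→0
Total coins = 2 + 3 = 5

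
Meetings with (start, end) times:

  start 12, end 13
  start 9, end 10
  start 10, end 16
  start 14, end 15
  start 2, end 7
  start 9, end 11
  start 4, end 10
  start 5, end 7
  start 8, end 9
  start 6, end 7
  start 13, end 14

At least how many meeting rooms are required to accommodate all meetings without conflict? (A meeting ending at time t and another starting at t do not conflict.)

4

Count concurrent intervals with a sweep; the peak is the room count.
starts: [2, 4, 5, 6, 8, 9, 9, 10, 12, 13, 14]
ends:   [7, 7, 7, 9, 10, 10, 11, 13, 14, 15, 16]
s2→1 s4→2 s5→3 s6→4  — peak 4.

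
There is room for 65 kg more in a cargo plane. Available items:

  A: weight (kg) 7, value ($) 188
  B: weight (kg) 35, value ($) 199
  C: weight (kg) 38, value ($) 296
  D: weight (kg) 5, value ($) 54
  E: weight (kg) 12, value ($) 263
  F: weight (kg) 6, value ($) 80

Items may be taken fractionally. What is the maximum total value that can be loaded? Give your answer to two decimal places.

857.63

Greedy by value/weight ratio, highest first.
Ratios (sorted): A 26.86, E 21.92, F 13.33, D 10.80, C 7.79, B 5.69
take A (7 @ 188); take E (12 @ 263); take F (6 @ 80); take D (5 @ 54); take 35/38 of C → 272.63. Capacity used 65/65.
Total value = 857.63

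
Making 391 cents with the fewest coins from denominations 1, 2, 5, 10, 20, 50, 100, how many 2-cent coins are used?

0

391 − 3×100→91 − 1×50→41 − 2×20→1 − 1×1→0
Count of 2: 0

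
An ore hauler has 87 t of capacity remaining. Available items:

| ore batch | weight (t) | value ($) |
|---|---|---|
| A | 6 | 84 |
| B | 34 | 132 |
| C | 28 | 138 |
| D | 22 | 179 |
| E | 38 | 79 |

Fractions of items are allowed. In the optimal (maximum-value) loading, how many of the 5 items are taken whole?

3

Greedy by value/weight ratio, highest first.
Ratios (sorted): A 14.00, D 8.14, C 4.93, B 3.88, E 2.08
take A (6 @ 84); take D (22 @ 179); take C (28 @ 138); take 31/34 of B → 120.35. Capacity used 87/87.
3 item(s) taken whole; one partial (take 31/34 of B).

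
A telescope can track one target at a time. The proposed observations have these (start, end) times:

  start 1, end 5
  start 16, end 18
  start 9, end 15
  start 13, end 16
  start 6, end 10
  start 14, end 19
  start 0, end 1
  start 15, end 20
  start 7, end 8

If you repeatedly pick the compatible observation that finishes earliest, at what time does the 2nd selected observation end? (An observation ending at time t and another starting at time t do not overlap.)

Greedy by earliest finish: after sorting by end time, pick each interval compatible with the last pick.
Sorted by end: (0,1)  (1,5)  (7,8)  (6,10)  (9,15)  (13,16)  (16,18)  (14,19)  (15,20)
take (0,1); take (1,5); take (7,8); take (9,15); take (16,18); skip (14,19); skip (15,20).
Selected: (0,1) (1,5) (7,8) (9,15) (16,18)

5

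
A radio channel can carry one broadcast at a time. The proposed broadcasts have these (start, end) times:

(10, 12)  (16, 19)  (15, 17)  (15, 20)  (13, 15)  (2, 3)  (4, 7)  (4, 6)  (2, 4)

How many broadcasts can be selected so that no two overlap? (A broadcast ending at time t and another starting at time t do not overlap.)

5

Order by finish time; keep every interval that doesn't clash with the previous kept one.
By end time: (2,3), (2,4), (4,6), (4,7), (10,12), (13,15), (15,17), (16,19), (15,20).
Pick (2,3); next start ≥ 3 → (4,6); next start ≥ 6 → (10,12); next start ≥ 12 → (13,15); next start ≥ 15 → (15,17).
Selected 5 broadcasts.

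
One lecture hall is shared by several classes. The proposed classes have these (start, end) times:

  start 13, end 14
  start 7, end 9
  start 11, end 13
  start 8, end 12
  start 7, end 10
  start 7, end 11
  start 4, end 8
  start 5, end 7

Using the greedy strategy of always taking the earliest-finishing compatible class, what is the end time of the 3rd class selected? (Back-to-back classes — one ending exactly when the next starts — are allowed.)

Sort by end time and greedily take each interval whose start is ≥ the last chosen end.
By end time: (5,7), (4,8), (7,9), (7,10), (7,11), (8,12), (11,13), (13,14).
Pick (5,7); next start ≥ 7 → (7,9); next start ≥ 9 → (11,13); next start ≥ 13 → (13,14).
Selected: (5,7) (7,9) (11,13) (13,14)

13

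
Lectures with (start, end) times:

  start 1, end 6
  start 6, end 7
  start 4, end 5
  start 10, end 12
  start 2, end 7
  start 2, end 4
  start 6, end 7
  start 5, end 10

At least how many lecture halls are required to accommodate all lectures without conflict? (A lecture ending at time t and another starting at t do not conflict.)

Events (time:±→running): 1:+→1 2:+→2 2:+→3 4:-→2 4:+→3 5:-→2 5:+→3 6:-→2 6:+→3 6:+→4 … peak 4.

4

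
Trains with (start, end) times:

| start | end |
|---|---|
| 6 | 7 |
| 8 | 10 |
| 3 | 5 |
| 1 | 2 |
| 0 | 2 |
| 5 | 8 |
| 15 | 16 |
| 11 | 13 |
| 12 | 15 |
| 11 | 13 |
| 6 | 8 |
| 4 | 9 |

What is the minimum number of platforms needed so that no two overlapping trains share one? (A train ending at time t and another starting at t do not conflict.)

4

Events (time:±→running): 0:+→1 1:+→2 2:-→1 2:-→0 3:+→1 4:+→2 5:-→1 5:+→2 6:+→3 6:+→4 … peak 4.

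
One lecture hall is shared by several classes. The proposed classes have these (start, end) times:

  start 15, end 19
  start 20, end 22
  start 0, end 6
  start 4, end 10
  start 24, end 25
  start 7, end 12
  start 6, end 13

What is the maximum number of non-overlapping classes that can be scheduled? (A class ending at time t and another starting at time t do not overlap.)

Sorted by end: (0,6)  (4,10)  (7,12)  (6,13)  (15,19)  (20,22)  (24,25)
take (0,6); take (7,12); take (15,19); take (20,22); take (24,25).
Selected 5 classes.

5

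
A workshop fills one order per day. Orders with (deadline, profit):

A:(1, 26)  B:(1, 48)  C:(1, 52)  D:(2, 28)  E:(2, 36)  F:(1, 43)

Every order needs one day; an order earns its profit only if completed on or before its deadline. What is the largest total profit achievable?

Take jobs in profit order; each goes to the latest open slot no later than its deadline.
By profit: C(d1,52), B(d1,48), F(d1,43), E(d2,36), D(d2,28), A(d1,26)
C→slot 1; B skipped; F skipped; E→slot 2; D skipped; A skipped.
Profit = 52 + 36 = 88

88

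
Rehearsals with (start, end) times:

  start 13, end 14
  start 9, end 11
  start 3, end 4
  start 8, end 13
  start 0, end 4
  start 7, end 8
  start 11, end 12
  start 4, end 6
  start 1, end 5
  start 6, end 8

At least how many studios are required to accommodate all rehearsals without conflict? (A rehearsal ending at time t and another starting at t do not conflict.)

The answer is the maximum number of intervals overlapping at any instant.
Events (time:±→running): 0:+→1 1:+→2 3:+→3 … peak 3.

3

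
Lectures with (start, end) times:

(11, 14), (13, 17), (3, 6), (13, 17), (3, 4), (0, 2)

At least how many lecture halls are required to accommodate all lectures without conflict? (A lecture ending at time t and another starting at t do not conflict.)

3

Count concurrent intervals with a sweep; the peak is the room count.
Events (time:±→running): 0:+→1 2:-→0 3:+→1 3:+→2 4:-→1 6:-→0 11:+→1 13:+→2 13:+→3 … peak 3.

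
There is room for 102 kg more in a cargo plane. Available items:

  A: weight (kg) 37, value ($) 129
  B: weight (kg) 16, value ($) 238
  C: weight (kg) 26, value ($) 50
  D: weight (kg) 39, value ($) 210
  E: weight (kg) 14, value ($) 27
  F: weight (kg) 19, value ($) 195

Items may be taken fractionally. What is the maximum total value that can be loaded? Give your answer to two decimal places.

740.62

Ratios (sorted): B 14.88, F 10.26, D 5.38, A 3.49, E 1.93, C 1.92
take B (16 @ 238); take F (19 @ 195); take D (39 @ 210); take 28/37 of A → 97.62. Capacity used 102/102.
Total value = 740.62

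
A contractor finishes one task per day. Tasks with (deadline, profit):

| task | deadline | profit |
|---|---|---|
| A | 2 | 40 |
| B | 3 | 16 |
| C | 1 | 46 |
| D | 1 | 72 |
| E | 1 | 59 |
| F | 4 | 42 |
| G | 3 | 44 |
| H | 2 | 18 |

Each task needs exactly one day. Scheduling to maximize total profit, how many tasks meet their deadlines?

Sort by profit descending; place each in the latest free slot ≤ its deadline.
By profit: D(d1,72), E(d1,59), C(d1,46), G(d3,44), F(d4,42), A(d2,40), H(d2,18), B(d3,16)
D→slot 1; E skipped; C skipped; G→slot 3; F→slot 4; A→slot 2; H skipped; B skipped.
4 of 8 scheduled.

4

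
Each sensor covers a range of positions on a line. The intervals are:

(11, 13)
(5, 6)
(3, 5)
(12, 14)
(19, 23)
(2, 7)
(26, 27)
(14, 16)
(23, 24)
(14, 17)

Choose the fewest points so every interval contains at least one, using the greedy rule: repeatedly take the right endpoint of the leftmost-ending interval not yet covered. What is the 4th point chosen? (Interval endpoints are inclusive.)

By right end: [3,5]  [5,6]  [2,7]  [11,13]  [12,14]  [14,16]  [14,17]  [19,23]  [23,24]  [26,27]
[3,5] uncovered → point at 5; [11,13] uncovered → point at 13; [14,16] uncovered → point at 16; [19,23] uncovered → point at 23; [26,27] uncovered → point at 27.
Points: 5, 13, 16, 23, 27 (5 total).

23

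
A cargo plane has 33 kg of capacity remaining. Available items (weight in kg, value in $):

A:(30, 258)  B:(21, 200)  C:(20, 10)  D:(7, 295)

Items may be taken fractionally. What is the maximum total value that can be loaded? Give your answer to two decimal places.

538.00

Order: D (295/7=42.14) > B (200/21=9.52) > A (258/30=8.60) > C (10/20=0.50)
Fill: take D (7 @ 295) → take B (21 @ 200) → take 5/30 of A → 43.00; 33/33 used.
Total value = 538.00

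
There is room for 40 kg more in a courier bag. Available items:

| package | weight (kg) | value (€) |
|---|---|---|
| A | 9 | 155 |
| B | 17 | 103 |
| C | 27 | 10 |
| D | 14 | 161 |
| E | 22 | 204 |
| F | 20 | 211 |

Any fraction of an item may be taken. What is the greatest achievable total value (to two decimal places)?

Sort by value per unit weight and fill in that order.
Order: A (155/9=17.22) > D (161/14=11.50) > F (211/20=10.55) > E (204/22=9.27) > B (103/17=6.06) > C (10/27=0.37)
Fill: take A (9 @ 155) → take D (14 @ 161) → take 17/20 of F → 179.35; 40/40 used.
Total value = 495.35

495.35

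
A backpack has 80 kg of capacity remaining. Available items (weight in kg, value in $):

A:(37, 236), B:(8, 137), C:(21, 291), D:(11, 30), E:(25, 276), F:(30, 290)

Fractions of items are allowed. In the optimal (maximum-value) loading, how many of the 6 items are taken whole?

Order: B (137/8=17.12) > C (291/21=13.86) > E (276/25=11.04) > F (290/30=9.67) > A (236/37=6.38) > D (30/11=2.73)
Fill: take B (8 @ 137) → take C (21 @ 291) → take E (25 @ 276) → take 26/30 of F → 251.33; 80/80 used.
3 item(s) taken whole; one partial (take 26/30 of F).

3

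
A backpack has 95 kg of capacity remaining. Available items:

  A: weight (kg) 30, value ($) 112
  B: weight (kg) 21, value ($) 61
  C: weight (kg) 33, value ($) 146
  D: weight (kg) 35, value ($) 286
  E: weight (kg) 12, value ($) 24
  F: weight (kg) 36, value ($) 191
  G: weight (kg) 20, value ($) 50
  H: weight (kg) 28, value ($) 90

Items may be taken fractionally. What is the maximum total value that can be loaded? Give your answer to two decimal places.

Order: D (286/35=8.17) > F (191/36=5.31) > C (146/33=4.42) > A (112/30=3.73) > H (90/28=3.21) > B (61/21=2.90) > G (50/20=2.50) > E (24/12=2.00)
Fill: take D (35 @ 286) → take F (36 @ 191) → take 24/33 of C → 106.18; 95/95 used.
Total value = 583.18

583.18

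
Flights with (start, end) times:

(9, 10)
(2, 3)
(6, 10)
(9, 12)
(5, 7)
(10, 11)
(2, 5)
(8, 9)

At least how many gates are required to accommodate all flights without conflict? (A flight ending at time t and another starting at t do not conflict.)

The answer is the maximum number of intervals overlapping at any instant.
Events (time:±→running): 2:+→1 2:+→2 3:-→1 5:-→0 5:+→1 6:+→2 7:-→1 8:+→2 9:-→1 9:+→2 9:+→3 … peak 3.

3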